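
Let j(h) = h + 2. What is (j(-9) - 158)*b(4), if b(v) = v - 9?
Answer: 825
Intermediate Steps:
b(v) = -9 + v
j(h) = 2 + h
(j(-9) - 158)*b(4) = ((2 - 9) - 158)*(-9 + 4) = (-7 - 158)*(-5) = -165*(-5) = 825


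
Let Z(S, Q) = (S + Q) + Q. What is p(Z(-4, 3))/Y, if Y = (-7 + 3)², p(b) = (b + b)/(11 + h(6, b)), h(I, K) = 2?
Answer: 1/52 ≈ 0.019231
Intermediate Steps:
Z(S, Q) = S + 2*Q (Z(S, Q) = (Q + S) + Q = S + 2*Q)
p(b) = 2*b/13 (p(b) = (b + b)/(11 + 2) = (2*b)/13 = (2*b)*(1/13) = 2*b/13)
Y = 16 (Y = (-4)² = 16)
p(Z(-4, 3))/Y = (2*(-4 + 2*3)/13)/16 = (2*(-4 + 6)/13)*(1/16) = ((2/13)*2)*(1/16) = (4/13)*(1/16) = 1/52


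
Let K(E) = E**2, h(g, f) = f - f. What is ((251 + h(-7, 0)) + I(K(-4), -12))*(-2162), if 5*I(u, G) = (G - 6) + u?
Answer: -2708986/5 ≈ -5.4180e+5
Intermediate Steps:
h(g, f) = 0
I(u, G) = -6/5 + G/5 + u/5 (I(u, G) = ((G - 6) + u)/5 = ((-6 + G) + u)/5 = (-6 + G + u)/5 = -6/5 + G/5 + u/5)
((251 + h(-7, 0)) + I(K(-4), -12))*(-2162) = ((251 + 0) + (-6/5 + (1/5)*(-12) + (1/5)*(-4)**2))*(-2162) = (251 + (-6/5 - 12/5 + (1/5)*16))*(-2162) = (251 + (-6/5 - 12/5 + 16/5))*(-2162) = (251 - 2/5)*(-2162) = (1253/5)*(-2162) = -2708986/5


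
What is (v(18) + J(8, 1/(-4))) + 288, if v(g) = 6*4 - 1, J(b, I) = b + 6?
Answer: 325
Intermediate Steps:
J(b, I) = 6 + b
v(g) = 23 (v(g) = 24 - 1 = 23)
(v(18) + J(8, 1/(-4))) + 288 = (23 + (6 + 8)) + 288 = (23 + 14) + 288 = 37 + 288 = 325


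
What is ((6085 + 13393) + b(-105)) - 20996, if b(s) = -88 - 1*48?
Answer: -1654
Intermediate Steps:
b(s) = -136 (b(s) = -88 - 48 = -136)
((6085 + 13393) + b(-105)) - 20996 = ((6085 + 13393) - 136) - 20996 = (19478 - 136) - 20996 = 19342 - 20996 = -1654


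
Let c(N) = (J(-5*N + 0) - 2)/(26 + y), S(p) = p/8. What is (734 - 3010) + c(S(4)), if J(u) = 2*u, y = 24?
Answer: -113807/50 ≈ -2276.1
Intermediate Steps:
S(p) = p/8 (S(p) = p*(⅛) = p/8)
c(N) = -1/25 - N/5 (c(N) = (2*(-5*N + 0) - 2)/(26 + 24) = (2*(-5*N) - 2)/50 = (-10*N - 2)*(1/50) = (-2 - 10*N)*(1/50) = -1/25 - N/5)
(734 - 3010) + c(S(4)) = (734 - 3010) + (-1/25 - 4/40) = -2276 + (-1/25 - ⅕*½) = -2276 + (-1/25 - ⅒) = -2276 - 7/50 = -113807/50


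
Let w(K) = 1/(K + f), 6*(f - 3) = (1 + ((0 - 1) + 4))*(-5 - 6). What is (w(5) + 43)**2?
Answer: 7921/4 ≈ 1980.3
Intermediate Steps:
f = -13/3 (f = 3 + ((1 + ((0 - 1) + 4))*(-5 - 6))/6 = 3 + ((1 + (-1 + 4))*(-11))/6 = 3 + ((1 + 3)*(-11))/6 = 3 + (4*(-11))/6 = 3 + (1/6)*(-44) = 3 - 22/3 = -13/3 ≈ -4.3333)
w(K) = 1/(-13/3 + K) (w(K) = 1/(K - 13/3) = 1/(-13/3 + K))
(w(5) + 43)**2 = (3/(-13 + 3*5) + 43)**2 = (3/(-13 + 15) + 43)**2 = (3/2 + 43)**2 = (89/2)**2 = 7921/4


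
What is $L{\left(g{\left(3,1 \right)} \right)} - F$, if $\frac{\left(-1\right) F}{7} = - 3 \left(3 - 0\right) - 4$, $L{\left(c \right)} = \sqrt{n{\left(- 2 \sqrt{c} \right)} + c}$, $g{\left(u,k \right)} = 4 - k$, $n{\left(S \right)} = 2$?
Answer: $-91 + \sqrt{5} \approx -88.764$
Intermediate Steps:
$L{\left(c \right)} = \sqrt{2 + c}$
$F = 91$ ($F = - 7 \left(- 3 \left(3 - 0\right) - 4\right) = - 7 \left(- 3 \left(3 + 0\right) - 4\right) = - 7 \left(\left(-3\right) 3 - 4\right) = - 7 \left(-9 - 4\right) = \left(-7\right) \left(-13\right) = 91$)
$L{\left(g{\left(3,1 \right)} \right)} - F = \sqrt{2 + \left(4 - 1\right)} - 91 = \sqrt{2 + 3} - 91 = \sqrt{5} - 91 = -91 + \sqrt{5}$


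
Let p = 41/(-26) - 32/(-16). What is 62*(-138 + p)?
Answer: -110887/13 ≈ -8529.8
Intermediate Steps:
p = 11/26 (p = 41*(-1/26) - 32*(-1/16) = -41/26 + 2 = 11/26 ≈ 0.42308)
62*(-138 + p) = 62*(-138 + 11/26) = 62*(-3577/26) = -110887/13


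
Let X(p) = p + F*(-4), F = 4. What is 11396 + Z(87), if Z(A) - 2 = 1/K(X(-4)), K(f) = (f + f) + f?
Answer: 683879/60 ≈ 11398.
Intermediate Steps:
X(p) = -16 + p (X(p) = p + 4*(-4) = p - 16 = -16 + p)
K(f) = 3*f (K(f) = 2*f + f = 3*f)
Z(A) = 119/60 (Z(A) = 2 + 1/(3*(-16 - 4)) = 2 + 1/(3*(-20)) = 2 + 1/(-60) = 2 - 1/60 = 119/60)
11396 + Z(87) = 11396 + 119/60 = 683879/60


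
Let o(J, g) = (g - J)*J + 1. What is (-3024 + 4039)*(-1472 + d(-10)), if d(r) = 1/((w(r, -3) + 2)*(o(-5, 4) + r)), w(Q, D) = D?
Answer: -80679305/54 ≈ -1.4941e+6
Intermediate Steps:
o(J, g) = 1 + J*(g - J) (o(J, g) = J*(g - J) + 1 = 1 + J*(g - J))
d(r) = 1/(44 - r) (d(r) = 1/((-3 + 2)*((1 - 1*(-5)**2 - 5*4) + r)) = 1/(-((1 - 1*25 - 20) + r)) = 1/(-((1 - 25 - 20) + r)) = 1/(-(-44 + r)) = 1/(44 - r))
(-3024 + 4039)*(-1472 + d(-10)) = (-3024 + 4039)*(-1472 + 1/(44 - 1*(-10))) = 1015*(-1472 + 1/(44 + 10)) = 1015*(-1472 + 1/54) = 1015*(-79487/54) = -80679305/54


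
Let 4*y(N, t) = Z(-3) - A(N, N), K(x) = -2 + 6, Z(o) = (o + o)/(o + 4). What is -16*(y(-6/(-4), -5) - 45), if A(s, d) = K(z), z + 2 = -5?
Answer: 760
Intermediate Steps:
z = -7 (z = -2 - 5 = -7)
Z(o) = 2*o/(4 + o) (Z(o) = (2*o)/(4 + o) = 2*o/(4 + o))
K(x) = 4
A(s, d) = 4
y(N, t) = -5/2 (y(N, t) = (2*(-3)/(4 - 3) - 1*4)/4 = (2*(-3)/1 - 4)/4 = (2*(-3)*1 - 4)/4 = (-6 - 4)/4 = (¼)*(-10) = -5/2)
-16*(y(-6/(-4), -5) - 45) = -16*(-5/2 - 45) = -16*(-95/2) = 760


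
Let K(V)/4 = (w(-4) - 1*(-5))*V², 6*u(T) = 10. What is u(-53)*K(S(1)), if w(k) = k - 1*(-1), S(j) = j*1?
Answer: 40/3 ≈ 13.333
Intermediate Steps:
S(j) = j
u(T) = 5/3 (u(T) = (⅙)*10 = 5/3)
w(k) = 1 + k (w(k) = k + 1 = 1 + k)
K(V) = 8*V² (K(V) = 4*(((1 - 4) - 1*(-5))*V²) = 4*((-3 + 5)*V²) = 4*(2*V²) = 8*V²)
u(-53)*K(S(1)) = 5*(8*1²)/3 = 5*(8*1)/3 = (5/3)*8 = 40/3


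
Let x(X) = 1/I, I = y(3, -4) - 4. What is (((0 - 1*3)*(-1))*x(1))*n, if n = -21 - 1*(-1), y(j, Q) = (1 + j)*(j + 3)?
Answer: -3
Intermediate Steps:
y(j, Q) = (1 + j)*(3 + j)
I = 20 (I = (3 + 3² + 4*3) - 4 = (3 + 9 + 12) - 4 = 24 - 4 = 20)
x(X) = 1/20
n = -20 (n = -21 + 1 = -20)
(((0 - 1*3)*(-1))*x(1))*n = (((0 - 1*3)*(-1))*(1/20))*(-20) = (((0 - 3)*(-1))*(1/20))*(-20) = (-3*(-1)*(1/20))*(-20) = (3*(1/20))*(-20) = (3/20)*(-20) = -3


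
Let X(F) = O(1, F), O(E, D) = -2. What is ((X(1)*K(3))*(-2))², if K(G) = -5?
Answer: 400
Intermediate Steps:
X(F) = -2
((X(1)*K(3))*(-2))² = (-2*(-5)*(-2))² = (10*(-2))² = (-20)² = 400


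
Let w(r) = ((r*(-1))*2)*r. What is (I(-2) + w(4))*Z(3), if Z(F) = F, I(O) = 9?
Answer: -69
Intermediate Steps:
w(r) = -2*r² (w(r) = (-r*2)*r = (-2*r)*r = -2*r²)
(I(-2) + w(4))*Z(3) = (9 - 2*4²)*3 = (9 - 2*16)*3 = (9 - 32)*3 = -23*3 = -69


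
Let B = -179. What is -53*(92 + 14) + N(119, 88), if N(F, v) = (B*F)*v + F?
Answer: -1879987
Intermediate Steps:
N(F, v) = F - 179*F*v (N(F, v) = (-179*F)*v + F = -179*F*v + F = F - 179*F*v)
-53*(92 + 14) + N(119, 88) = -53*(92 + 14) + 119*(1 - 179*88) = -53*106 + 119*(1 - 15752) = -5618 + 119*(-15751) = -5618 - 1874369 = -1879987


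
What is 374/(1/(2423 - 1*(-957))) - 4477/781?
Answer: 89752113/71 ≈ 1.2641e+6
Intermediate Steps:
374/(1/(2423 - 1*(-957))) - 4477/781 = 374/(1/(2423 + 957)) - 4477*1/781 = 374/(1/3380) - 407/71 = 374*3380 - 407/71 = 1264120 - 407/71 = 89752113/71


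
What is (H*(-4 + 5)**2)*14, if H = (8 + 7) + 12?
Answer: 378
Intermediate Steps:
H = 27 (H = 15 + 12 = 27)
(H*(-4 + 5)**2)*14 = (27*(-4 + 5)**2)*14 = (27*1**2)*14 = (27*1)*14 = 27*14 = 378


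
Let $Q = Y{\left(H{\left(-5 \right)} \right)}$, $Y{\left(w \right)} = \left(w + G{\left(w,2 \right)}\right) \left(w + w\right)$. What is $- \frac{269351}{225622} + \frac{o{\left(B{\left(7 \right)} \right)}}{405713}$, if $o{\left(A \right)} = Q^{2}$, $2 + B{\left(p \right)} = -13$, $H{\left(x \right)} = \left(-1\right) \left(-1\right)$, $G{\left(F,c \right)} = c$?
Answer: $- \frac{109271079871}{91537778486} \approx -1.1937$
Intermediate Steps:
$H{\left(x \right)} = 1$
$B{\left(p \right)} = -15$ ($B{\left(p \right)} = -2 - 13 = -15$)
$Y{\left(w \right)} = 2 w \left(2 + w\right)$ ($Y{\left(w \right)} = \left(w + 2\right) \left(w + w\right) = \left(2 + w\right) 2 w = 2 w \left(2 + w\right)$)
$Q = 6$ ($Q = 2 \cdot 1 \left(2 + 1\right) = 2 \cdot 1 \cdot 3 = 6$)
$o{\left(A \right)} = 36$ ($o{\left(A \right)} = 6^{2} = 36$)
$- \frac{269351}{225622} + \frac{o{\left(B{\left(7 \right)} \right)}}{405713} = - \frac{269351}{225622} + \frac{36}{405713} = - \frac{109271079871}{91537778486}$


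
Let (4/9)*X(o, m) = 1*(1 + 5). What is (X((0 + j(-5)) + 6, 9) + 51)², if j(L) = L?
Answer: 16641/4 ≈ 4160.3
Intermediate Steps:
X(o, m) = 27/2 (X(o, m) = 9*(1*(1 + 5))/4 = 9*(1*6)/4 = (9/4)*6 = 27/2)
(X((0 + j(-5)) + 6, 9) + 51)² = (27/2 + 51)² = (129/2)² = 16641/4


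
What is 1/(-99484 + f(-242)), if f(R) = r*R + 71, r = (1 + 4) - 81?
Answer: -1/81021 ≈ -1.2342e-5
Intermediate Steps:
r = -76 (r = 5 - 81 = -76)
f(R) = 71 - 76*R (f(R) = -76*R + 71 = 71 - 76*R)
1/(-99484 + f(-242)) = 1/(-99484 + (71 - 76*(-242))) = 1/(-99484 + (71 + 18392)) = 1/(-99484 + 18463) = 1/(-81021) = -1/81021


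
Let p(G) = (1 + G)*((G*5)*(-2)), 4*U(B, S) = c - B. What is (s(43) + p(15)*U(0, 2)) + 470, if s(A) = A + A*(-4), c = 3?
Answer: -1459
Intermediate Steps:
U(B, S) = ¾ - B/4 (U(B, S) = (3 - B)/4 = ¾ - B/4)
s(A) = -3*A (s(A) = A - 4*A = -3*A)
p(G) = -10*G*(1 + G) (p(G) = (1 + G)*((5*G)*(-2)) = (1 + G)*(-10*G) = -10*G*(1 + G))
(s(43) + p(15)*U(0, 2)) + 470 = (-3*43 + (-10*15*(1 + 15))*(¾ - ¼*0)) + 470 = (-129 + (-10*15*16)*(¾ + 0)) + 470 = (-129 - 2400*¾) + 470 = (-129 - 1800) + 470 = -1929 + 470 = -1459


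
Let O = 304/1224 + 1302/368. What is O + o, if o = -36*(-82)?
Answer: 83211299/28152 ≈ 2955.8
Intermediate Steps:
o = 2952
O = 106595/28152 (O = 304*(1/1224) + 1302*(1/368) = 38/153 + 651/184 = 106595/28152 ≈ 3.7864)
O + o = 106595/28152 + 2952 = 83211299/28152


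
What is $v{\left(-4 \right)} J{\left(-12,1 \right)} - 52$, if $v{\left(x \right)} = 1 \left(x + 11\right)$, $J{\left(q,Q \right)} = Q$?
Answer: $-45$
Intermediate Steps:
$v{\left(x \right)} = 11 + x$ ($v{\left(x \right)} = 1 \left(11 + x\right) = 11 + x$)
$v{\left(-4 \right)} J{\left(-12,1 \right)} - 52 = \left(11 - 4\right) 1 - 52 = 7 \cdot 1 - 52 = 7 - 52 = -45$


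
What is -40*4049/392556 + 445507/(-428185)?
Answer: -61058822123/42021647715 ≈ -1.4530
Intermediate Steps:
-40*4049/392556 + 445507/(-428185) = -161960*1/392556 + 445507*(-1/428185) = -40490/98139 - 445507/428185 = -61058822123/42021647715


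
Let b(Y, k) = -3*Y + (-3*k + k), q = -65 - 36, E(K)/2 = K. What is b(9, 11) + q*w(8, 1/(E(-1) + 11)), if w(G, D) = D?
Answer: -542/9 ≈ -60.222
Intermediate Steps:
E(K) = 2*K
q = -101
b(Y, k) = -3*Y - 2*k
b(9, 11) + q*w(8, 1/(E(-1) + 11)) = (-3*9 - 2*11) - 101/(2*(-1) + 11) = (-27 - 22) - 101/(-2 + 11) = -49 - 101/9 = -542/9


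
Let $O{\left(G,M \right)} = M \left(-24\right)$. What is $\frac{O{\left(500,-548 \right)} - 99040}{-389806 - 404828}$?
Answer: $\frac{42944}{397317} \approx 0.10808$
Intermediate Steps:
$O{\left(G,M \right)} = - 24 M$
$\frac{O{\left(500,-548 \right)} - 99040}{-389806 - 404828} = \frac{\left(-24\right) \left(-548\right) - 99040}{-389806 - 404828} = \frac{13152 - 99040}{-794634} = \left(-85888\right) \left(- \frac{1}{794634}\right) = \frac{42944}{397317}$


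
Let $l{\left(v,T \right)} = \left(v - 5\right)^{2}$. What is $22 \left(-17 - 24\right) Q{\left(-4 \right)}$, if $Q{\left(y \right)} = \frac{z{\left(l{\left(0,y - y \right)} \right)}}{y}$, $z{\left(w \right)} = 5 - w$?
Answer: $-4510$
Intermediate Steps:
$l{\left(v,T \right)} = \left(-5 + v\right)^{2}$
$Q{\left(y \right)} = - \frac{20}{y}$ ($Q{\left(y \right)} = \frac{5 - \left(-5 + 0\right)^{2}}{y} = \frac{5 - \left(-5\right)^{2}}{y} = \frac{5 - 25}{y} = - \frac{20}{y}$)
$22 \left(-17 - 24\right) Q{\left(-4 \right)} = 22 \left(-17 - 24\right) \left(- \frac{20}{-4}\right) = 22 \left(-17 - 24\right) \left(\left(-20\right) \left(- \frac{1}{4}\right)\right) = 22 \left(-41\right) 5 = \left(-902\right) 5 = -4510$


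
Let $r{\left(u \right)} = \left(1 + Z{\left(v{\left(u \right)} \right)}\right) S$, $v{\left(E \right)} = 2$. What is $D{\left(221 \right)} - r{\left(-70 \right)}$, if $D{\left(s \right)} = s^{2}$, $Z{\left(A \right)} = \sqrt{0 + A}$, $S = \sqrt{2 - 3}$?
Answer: $48841 - i - i \sqrt{2} \approx 48841.0 - 2.4142 i$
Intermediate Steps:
$S = i$ ($S = \sqrt{-1} = i \approx 1.0 i$)
$Z{\left(A \right)} = \sqrt{A}$
$r{\left(u \right)} = i \left(1 + \sqrt{2}\right)$ ($r{\left(u \right)} = \left(1 + \sqrt{2}\right) i = i \left(1 + \sqrt{2}\right)$)
$D{\left(221 \right)} - r{\left(-70 \right)} = 221^{2} - i \left(1 + \sqrt{2}\right) = 48841 - i \left(1 + \sqrt{2}\right)$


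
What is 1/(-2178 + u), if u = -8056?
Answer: -1/10234 ≈ -9.7714e-5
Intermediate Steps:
1/(-2178 + u) = 1/(-2178 - 8056) = 1/(-10234) = -1/10234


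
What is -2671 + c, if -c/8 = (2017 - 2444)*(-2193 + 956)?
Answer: -4228263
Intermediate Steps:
c = -4225592 (c = -8*(2017 - 2444)*(-2193 + 956) = -(-3416)*(-1237) = -8*528199 = -4225592)
-2671 + c = -2671 - 4225592 = -4228263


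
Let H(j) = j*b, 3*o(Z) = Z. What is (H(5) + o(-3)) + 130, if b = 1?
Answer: 134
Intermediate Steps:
o(Z) = Z/3
H(j) = j (H(j) = j*1 = j)
(H(5) + o(-3)) + 130 = (5 + (⅓)*(-3)) + 130 = (5 - 1) + 130 = 4 + 130 = 134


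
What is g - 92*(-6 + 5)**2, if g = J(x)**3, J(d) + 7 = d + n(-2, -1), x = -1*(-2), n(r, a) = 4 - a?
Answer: -92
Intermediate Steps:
x = 2
J(d) = -2 + d (J(d) = -7 + (d + (4 - 1*(-1))) = -7 + (d + (4 + 1)) = -7 + (d + 5) = -7 + (5 + d) = -2 + d)
g = 0 (g = (-2 + 2)**3 = 0**3 = 0)
g - 92*(-6 + 5)**2 = 0 - 92*(-6 + 5)**2 = 0 - 92*(-1)**2 = 0 - 92*1 = 0 - 92 = -92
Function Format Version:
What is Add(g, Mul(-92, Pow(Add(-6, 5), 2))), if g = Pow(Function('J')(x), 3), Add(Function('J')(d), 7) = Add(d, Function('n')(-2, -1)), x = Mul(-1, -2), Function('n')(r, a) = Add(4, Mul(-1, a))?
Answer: -92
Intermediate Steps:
x = 2
Function('J')(d) = Add(-2, d) (Function('J')(d) = Add(-7, Add(d, Add(4, Mul(-1, -1)))) = Add(-7, Add(d, Add(4, 1))) = Add(-7, Add(d, 5)) = Add(-7, Add(5, d)) = Add(-2, d))
g = 0 (g = Pow(Add(-2, 2), 3) = Pow(0, 3) = 0)
Add(g, Mul(-92, Pow(Add(-6, 5), 2))) = Add(0, Mul(-92, Pow(Add(-6, 5), 2))) = Add(0, Mul(-92, Pow(-1, 2))) = Add(0, Mul(-92, 1)) = Add(0, -92) = -92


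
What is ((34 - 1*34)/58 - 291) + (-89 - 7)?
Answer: -387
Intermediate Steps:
((34 - 1*34)/58 - 291) + (-89 - 7) = ((34 - 34)*(1/58) - 291) - 96 = (0*(1/58) - 291) - 96 = (0 - 291) - 96 = -291 - 96 = -387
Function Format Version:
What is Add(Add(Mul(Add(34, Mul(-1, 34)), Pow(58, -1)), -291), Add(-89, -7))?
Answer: -387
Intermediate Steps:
Add(Add(Mul(Add(34, Mul(-1, 34)), Pow(58, -1)), -291), Add(-89, -7)) = Add(Add(Mul(Add(34, -34), Rational(1, 58)), -291), -96) = Add(Add(Mul(0, Rational(1, 58)), -291), -96) = Add(Add(0, -291), -96) = Add(-291, -96) = -387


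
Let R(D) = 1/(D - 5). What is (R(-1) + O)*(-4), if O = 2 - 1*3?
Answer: 14/3 ≈ 4.6667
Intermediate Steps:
R(D) = 1/(-5 + D)
O = -1 (O = 2 - 3 = -1)
(R(-1) + O)*(-4) = (1/(-5 - 1) - 1)*(-4) = (1/(-6) - 1)*(-4) = (-⅙ - 1)*(-4) = -7/6*(-4) = 14/3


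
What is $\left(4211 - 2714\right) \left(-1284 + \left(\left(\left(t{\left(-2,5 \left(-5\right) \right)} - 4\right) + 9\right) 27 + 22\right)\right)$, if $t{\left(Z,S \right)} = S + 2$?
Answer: $-2616756$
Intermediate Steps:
$t{\left(Z,S \right)} = 2 + S$
$\left(4211 - 2714\right) \left(-1284 + \left(\left(\left(t{\left(-2,5 \left(-5\right) \right)} - 4\right) + 9\right) 27 + 22\right)\right) = \left(4211 - 2714\right) \left(-1284 + \left(\left(\left(\left(2 + 5 \left(-5\right)\right) - 4\right) + 9\right) 27 + 22\right)\right) = 1497 \left(-1284 + \left(\left(\left(\left(2 - 25\right) - 4\right) + 9\right) 27 + 22\right)\right) = 1497 \left(-1284 + \left(\left(\left(-23 - 4\right) + 9\right) 27 + 22\right)\right) = 1497 \left(-1284 + \left(\left(-27 + 9\right) 27 + 22\right)\right) = 1497 \left(-1284 + \left(\left(-18\right) 27 + 22\right)\right) = 1497 \left(-1284 + \left(-486 + 22\right)\right) = 1497 \left(-1284 - 464\right) = 1497 \left(-1748\right) = -2616756$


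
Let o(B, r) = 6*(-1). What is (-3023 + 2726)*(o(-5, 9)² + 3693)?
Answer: -1107513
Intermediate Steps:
o(B, r) = -6
(-3023 + 2726)*(o(-5, 9)² + 3693) = (-3023 + 2726)*((-6)² + 3693) = -297*(36 + 3693) = -297*3729 = -1107513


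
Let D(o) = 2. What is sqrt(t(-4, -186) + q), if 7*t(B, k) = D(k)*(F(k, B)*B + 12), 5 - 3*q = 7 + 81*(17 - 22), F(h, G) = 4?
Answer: sqrt(58737)/21 ≈ 11.541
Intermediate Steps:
q = 403/3 (q = 5/3 - (7 + 81*(17 - 22))/3 = 5/3 - (7 + 81*(-5))/3 = 5/3 - (7 - 405)/3 = 5/3 - 1/3*(-398) = 5/3 + 398/3 = 403/3 ≈ 134.33)
t(B, k) = 24/7 + 8*B/7 (t(B, k) = (2*(4*B + 12))/7 = (2*(12 + 4*B))/7 = (24 + 8*B)/7 = 24/7 + 8*B/7)
sqrt(t(-4, -186) + q) = sqrt((24/7 + (8/7)*(-4)) + 403/3) = sqrt((24/7 - 32/7) + 403/3) = sqrt(-8/7 + 403/3) = sqrt(2797/21) = sqrt(58737)/21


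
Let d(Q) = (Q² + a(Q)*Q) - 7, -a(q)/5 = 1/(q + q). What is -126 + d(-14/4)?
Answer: -493/4 ≈ -123.25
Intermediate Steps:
a(q) = -5/(2*q) (a(q) = -5/(q + q) = -5*1/(2*q) = -5/(2*q))
d(Q) = -19/2 + Q² (d(Q) = (Q² + (-5/(2*Q))*Q) - 7 = (Q² - 5/2) - 7 = (-5/2 + Q²) - 7 = -19/2 + Q²)
-126 + d(-14/4) = -126 + (-19/2 + (-14/4)²) = -126 + (-19/2 + (-14*¼)²) = -126 + (-19/2 + (-7/2)²) = -126 + (-19/2 + 49/4) = -126 + 11/4 = -493/4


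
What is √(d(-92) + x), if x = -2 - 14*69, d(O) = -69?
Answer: I*√1037 ≈ 32.203*I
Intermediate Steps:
x = -968 (x = -2 - 966 = -968)
√(d(-92) + x) = √(-69 - 968) = √(-1037) = I*√1037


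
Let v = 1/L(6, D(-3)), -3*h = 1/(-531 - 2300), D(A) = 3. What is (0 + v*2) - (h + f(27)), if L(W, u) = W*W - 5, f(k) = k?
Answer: -7091686/263283 ≈ -26.936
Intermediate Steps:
L(W, u) = -5 + W² (L(W, u) = W² - 5 = -5 + W²)
h = 1/8493 (h = -1/(3*(-531 - 2300)) = -⅓/(-2831) = -⅓*(-1/2831) = 1/8493 ≈ 0.00011774)
v = 1/31 (v = 1/(-5 + 6²) = 1/(-5 + 36) = 1/31 ≈ 0.032258)
(0 + v*2) - (h + f(27)) = (0 + (1/31)*2) - (1/8493 + 27) = (0 + 2/31) - 1*229312/8493 = 2/31 - 229312/8493 = -7091686/263283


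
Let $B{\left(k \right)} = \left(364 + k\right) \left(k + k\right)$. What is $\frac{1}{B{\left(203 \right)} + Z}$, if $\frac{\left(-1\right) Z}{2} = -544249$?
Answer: $\frac{1}{1318700} \approx 7.5832 \cdot 10^{-7}$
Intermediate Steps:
$Z = 1088498$ ($Z = \left(-2\right) \left(-544249\right) = 1088498$)
$B{\left(k \right)} = 2 k \left(364 + k\right)$ ($B{\left(k \right)} = \left(364 + k\right) 2 k = 2 k \left(364 + k\right)$)
$\frac{1}{B{\left(203 \right)} + Z} = \frac{1}{2 \cdot 203 \left(364 + 203\right) + 1088498} = \frac{1}{2 \cdot 203 \cdot 567 + 1088498} = \frac{1}{230202 + 1088498} = \frac{1}{1318700}$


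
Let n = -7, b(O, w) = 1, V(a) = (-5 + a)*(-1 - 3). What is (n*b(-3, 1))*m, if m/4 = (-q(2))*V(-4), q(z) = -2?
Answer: -2016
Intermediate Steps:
V(a) = 20 - 4*a (V(a) = (-5 + a)*(-4) = 20 - 4*a)
m = 288 (m = 4*((-1*(-2))*(20 - 4*(-4))) = 4*(2*(20 + 16)) = 4*(2*36) = 4*72 = 288)
(n*b(-3, 1))*m = -7*1*288 = -7*288 = -2016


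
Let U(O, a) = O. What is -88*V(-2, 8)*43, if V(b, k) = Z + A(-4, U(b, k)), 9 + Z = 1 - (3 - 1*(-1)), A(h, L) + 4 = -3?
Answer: 71896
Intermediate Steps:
A(h, L) = -7 (A(h, L) = -4 - 3 = -7)
Z = -12 (Z = -9 + (1 - (3 - 1*(-1))) = -9 + (1 - (3 + 1)) = -9 + (1 - 1*4) = -9 + (1 - 4) = -9 - 3 = -12)
V(b, k) = -19 (V(b, k) = -12 - 7 = -19)
-88*V(-2, 8)*43 = -88*(-19)*43 = 1672*43 = 71896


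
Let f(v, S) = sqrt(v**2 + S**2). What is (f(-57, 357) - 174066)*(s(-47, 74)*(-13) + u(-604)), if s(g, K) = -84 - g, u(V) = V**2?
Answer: -63585787602 + 1095891*sqrt(14522) ≈ -6.3454e+10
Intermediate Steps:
f(v, S) = sqrt(S**2 + v**2)
(f(-57, 357) - 174066)*(s(-47, 74)*(-13) + u(-604)) = (sqrt(357**2 + (-57)**2) - 174066)*((-84 - 1*(-47))*(-13) + (-604)**2) = (sqrt(127449 + 3249) - 174066)*((-84 + 47)*(-13) + 364816) = (sqrt(130698) - 174066)*(-37*(-13) + 364816) = (3*sqrt(14522) - 174066)*(481 + 364816) = (-174066 + 3*sqrt(14522))*365297 = -63585787602 + 1095891*sqrt(14522)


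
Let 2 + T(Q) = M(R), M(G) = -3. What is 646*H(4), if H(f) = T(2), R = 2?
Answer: -3230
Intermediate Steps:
T(Q) = -5 (T(Q) = -2 - 3 = -5)
H(f) = -5
646*H(4) = 646*(-5) = -3230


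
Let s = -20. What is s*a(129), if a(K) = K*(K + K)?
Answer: -665640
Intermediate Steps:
a(K) = 2*K² (a(K) = K*(2*K) = 2*K²)
s*a(129) = -40*129² = -40*16641 = -20*33282 = -665640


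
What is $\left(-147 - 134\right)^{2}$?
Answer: $78961$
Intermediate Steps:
$\left(-147 - 134\right)^{2} = \left(-281\right)^{2} = 78961$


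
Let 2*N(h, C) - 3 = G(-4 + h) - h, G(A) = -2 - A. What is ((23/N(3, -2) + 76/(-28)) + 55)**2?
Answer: 1936/49 ≈ 39.510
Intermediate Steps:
N(h, C) = 5/2 - h (N(h, C) = 3/2 + ((-2 - (-4 + h)) - h)/2 = 3/2 + ((-2 + (4 - h)) - h)/2 = 3/2 + ((2 - h) - h)/2 = 3/2 + (2 - 2*h)/2 = 3/2 + (1 - h) = 5/2 - h)
((23/N(3, -2) + 76/(-28)) + 55)**2 = ((23/(5/2 - 1*3) + 76/(-28)) + 55)**2 = ((23/(5/2 - 3) + 76*(-1/28)) + 55)**2 = ((23/(-1/2) - 19/7) + 55)**2 = ((23*(-2) - 19/7) + 55)**2 = ((-46 - 19/7) + 55)**2 = (-341/7 + 55)**2 = (44/7)**2 = 1936/49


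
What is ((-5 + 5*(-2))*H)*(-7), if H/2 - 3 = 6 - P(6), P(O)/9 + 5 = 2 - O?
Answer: 18900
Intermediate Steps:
P(O) = -27 - 9*O (P(O) = -45 + 9*(2 - O) = -45 + (18 - 9*O) = -27 - 9*O)
H = 180 (H = 6 + 2*(6 - (-27 - 9*6)) = 6 + 2*(6 - (-27 - 54)) = 6 + 2*(6 - 1*(-81)) = 6 + 2*(6 + 81) = 6 + 2*87 = 6 + 174 = 180)
((-5 + 5*(-2))*H)*(-7) = ((-5 + 5*(-2))*180)*(-7) = ((-5 - 10)*180)*(-7) = -15*180*(-7) = -2700*(-7) = 18900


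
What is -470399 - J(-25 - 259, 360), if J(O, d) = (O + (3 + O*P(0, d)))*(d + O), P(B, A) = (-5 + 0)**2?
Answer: 90557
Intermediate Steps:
P(B, A) = 25 (P(B, A) = (-5)**2 = 25)
J(O, d) = (3 + 26*O)*(O + d) (J(O, d) = (O + (3 + O*25))*(d + O) = (O + (3 + 25*O))*(O + d) = (3 + 26*O)*(O + d))
-470399 - J(-25 - 259, 360) = -470399 - (3*(-25 - 259) + 3*360 + 26*(-25 - 259)**2 + 26*(-25 - 259)*360) = -470399 - (3*(-284) + 1080 + 26*(-284)**2 + 26*(-284)*360) = -470399 - (-852 + 1080 + 26*80656 - 2658240) = -470399 - (-852 + 1080 + 2097056 - 2658240) = -470399 - 1*(-560956) = -470399 + 560956 = 90557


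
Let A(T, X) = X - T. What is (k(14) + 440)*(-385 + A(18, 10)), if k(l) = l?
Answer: -178422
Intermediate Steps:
(k(14) + 440)*(-385 + A(18, 10)) = (14 + 440)*(-385 + (10 - 1*18)) = 454*(-385 + (10 - 18)) = 454*(-385 - 8) = 454*(-393) = -178422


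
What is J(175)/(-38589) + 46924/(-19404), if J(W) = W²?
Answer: -200416478/62398413 ≈ -3.2119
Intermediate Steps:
J(175)/(-38589) + 46924/(-19404) = 175²/(-38589) + 46924/(-19404) = 30625*(-1/38589) + 46924*(-1/19404) = -30625/38589 - 11731/4851 = -200416478/62398413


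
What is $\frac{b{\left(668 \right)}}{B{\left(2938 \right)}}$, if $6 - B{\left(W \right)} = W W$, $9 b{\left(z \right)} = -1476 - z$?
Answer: $\frac{1072}{38843271} \approx 2.7598 \cdot 10^{-5}$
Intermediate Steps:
$b{\left(z \right)} = -164 - \frac{z}{9}$ ($b{\left(z \right)} = \frac{-1476 - z}{9} = -164 - \frac{z}{9}$)
$B{\left(W \right)} = 6 - W^{2}$ ($B{\left(W \right)} = 6 - W W = 6 - W^{2}$)
$\frac{b{\left(668 \right)}}{B{\left(2938 \right)}} = \frac{-164 - \frac{668}{9}}{6 - 2938^{2}} = \frac{-164 - \frac{668}{9}}{6 - 8631844} = - \frac{2144}{9 \left(6 - 8631844\right)} = - \frac{2144}{9 \left(-8631838\right)} = \left(- \frac{2144}{9}\right) \left(- \frac{1}{8631838}\right) = \frac{1072}{38843271}$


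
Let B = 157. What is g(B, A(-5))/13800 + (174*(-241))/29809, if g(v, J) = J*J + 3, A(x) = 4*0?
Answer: -192866591/137121400 ≈ -1.4065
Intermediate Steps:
A(x) = 0
g(v, J) = 3 + J² (g(v, J) = J² + 3 = 3 + J²)
g(B, A(-5))/13800 + (174*(-241))/29809 = (3 + 0²)/13800 + (174*(-241))/29809 = (3 + 0)*(1/13800) - 41934*1/29809 = 3*(1/13800) - 41934/29809 = 1/4600 - 41934/29809 = -192866591/137121400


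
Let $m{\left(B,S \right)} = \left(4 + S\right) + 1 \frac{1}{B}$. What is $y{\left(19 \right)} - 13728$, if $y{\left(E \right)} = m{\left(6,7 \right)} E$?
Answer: $- \frac{81095}{6} \approx -13516.0$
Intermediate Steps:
$m{\left(B,S \right)} = 4 + S + \frac{1}{B}$ ($m{\left(B,S \right)} = \left(4 + S\right) + \frac{1}{B} = 4 + S + \frac{1}{B}$)
$y{\left(E \right)} = \frac{67 E}{6}$ ($y{\left(E \right)} = \left(4 + 7 + \frac{1}{6}\right) E = \frac{67 E}{6}$)
$y{\left(19 \right)} - 13728 = \frac{67}{6} \cdot 19 - 13728 = \frac{1273}{6} - 13728 = - \frac{81095}{6}$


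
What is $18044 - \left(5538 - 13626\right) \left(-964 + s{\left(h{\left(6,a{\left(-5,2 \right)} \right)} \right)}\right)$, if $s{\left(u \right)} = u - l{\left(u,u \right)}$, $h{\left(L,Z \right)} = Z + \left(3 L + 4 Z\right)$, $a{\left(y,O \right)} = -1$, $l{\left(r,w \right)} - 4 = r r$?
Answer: $-9072868$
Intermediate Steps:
$l{\left(r,w \right)} = 4 + r^{2}$ ($l{\left(r,w \right)} = 4 + r r = 4 + r^{2}$)
$h{\left(L,Z \right)} = 3 L + 5 Z$
$s{\left(u \right)} = -4 + u - u^{2}$ ($s{\left(u \right)} = u - \left(4 + u^{2}\right) = -4 + u - u^{2}$)
$18044 - \left(5538 - 13626\right) \left(-964 + s{\left(h{\left(6,a{\left(-5,2 \right)} \right)} \right)}\right) = 18044 - \left(5538 - 13626\right) \left(-964 - \left(-9 + \left(3 \cdot 6 + 5 \left(-1\right)\right)^{2}\right)\right) = 18044 - - 8088 \left(-964 - \left(-9 + \left(18 - 5\right)^{2}\right)\right) = 18044 - - 8088 \left(-964 - 160\right) = 18044 - \left(-8088\right) \left(-1124\right) = 18044 - 9090912 = -9072868$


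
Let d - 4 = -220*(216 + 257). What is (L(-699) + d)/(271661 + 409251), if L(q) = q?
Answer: -104755/680912 ≈ -0.15385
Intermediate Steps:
d = -104056 (d = 4 - 220*(216 + 257) = 4 - 220*473 = 4 - 104060 = -104056)
(L(-699) + d)/(271661 + 409251) = (-699 - 104056)/(271661 + 409251) = -104755/680912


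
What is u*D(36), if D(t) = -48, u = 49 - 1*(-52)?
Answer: -4848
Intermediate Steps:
u = 101 (u = 49 + 52 = 101)
u*D(36) = 101*(-48) = -4848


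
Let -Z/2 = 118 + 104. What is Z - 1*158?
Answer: -602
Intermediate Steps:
Z = -444 (Z = -2*(118 + 104) = -2*222 = -444)
Z - 1*158 = -444 - 1*158 = -444 - 158 = -602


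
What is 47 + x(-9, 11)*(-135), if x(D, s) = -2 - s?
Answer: 1802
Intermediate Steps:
47 + x(-9, 11)*(-135) = 47 + (-2 - 1*11)*(-135) = 47 + (-2 - 11)*(-135) = 47 - 13*(-135) = 47 + 1755 = 1802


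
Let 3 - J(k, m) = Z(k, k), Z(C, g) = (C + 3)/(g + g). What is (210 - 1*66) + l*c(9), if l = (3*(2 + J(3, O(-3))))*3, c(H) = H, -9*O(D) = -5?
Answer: 468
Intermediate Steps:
Z(C, g) = (3 + C)/(2*g) (Z(C, g) = (3 + C)/((2*g)) = (3 + C)*(1/(2*g)) = (3 + C)/(2*g))
O(D) = 5/9 (O(D) = -⅑*(-5) = 5/9)
J(k, m) = 3 - (3 + k)/(2*k)
l = 36 (l = (3*(2 + (½)*(-3 + 5*3)/3))*3 = (3*(2 + (½)*(⅓)*(-3 + 15)))*3 = (3*(2 + (½)*(⅓)*12))*3 = (3*(2 + 2))*3 = (3*4)*3 = 12*3 = 36)
(210 - 1*66) + l*c(9) = (210 - 1*66) + 36*9 = (210 - 66) + 324 = 144 + 324 = 468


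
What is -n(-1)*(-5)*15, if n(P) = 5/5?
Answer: 75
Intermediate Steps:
n(P) = 1 (n(P) = 5*(⅕) = 1)
-n(-1)*(-5)*15 = -1*(-5)*15 = -(-5)*15 = -1*(-75) = 75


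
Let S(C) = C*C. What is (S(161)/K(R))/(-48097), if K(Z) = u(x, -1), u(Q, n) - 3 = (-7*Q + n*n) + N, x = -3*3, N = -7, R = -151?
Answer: -3703/412260 ≈ -0.0089822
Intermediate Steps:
x = -9
u(Q, n) = -4 + n² - 7*Q (u(Q, n) = 3 + ((-7*Q + n*n) - 7) = 3 + ((-7*Q + n²) - 7) = 3 + ((n² - 7*Q) - 7) = 3 + (-7 + n² - 7*Q) = -4 + n² - 7*Q)
K(Z) = 60 (K(Z) = -4 + (-1)² - 7*(-9) = -4 + 1 + 63 = 60)
S(C) = C²
(S(161)/K(R))/(-48097) = (161²/60)/(-48097) = (25921*(1/60))*(-1/48097) = (25921/60)*(-1/48097) = -3703/412260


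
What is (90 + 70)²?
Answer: 25600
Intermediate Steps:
(90 + 70)² = 160² = 25600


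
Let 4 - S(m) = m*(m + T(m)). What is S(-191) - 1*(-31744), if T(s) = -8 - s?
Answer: 30220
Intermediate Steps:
S(m) = 4 + 8*m (S(m) = 4 - m*(m + (-8 - m)) = 4 - m*(-8) = 4 - (-8)*m = 4 + 8*m)
S(-191) - 1*(-31744) = (4 + 8*(-191)) - 1*(-31744) = (4 - 1528) + 31744 = -1524 + 31744 = 30220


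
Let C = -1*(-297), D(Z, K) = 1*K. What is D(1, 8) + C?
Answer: 305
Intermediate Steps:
D(Z, K) = K
C = 297
D(1, 8) + C = 8 + 297 = 305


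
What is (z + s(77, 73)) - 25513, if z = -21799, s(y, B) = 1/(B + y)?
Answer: -7096799/150 ≈ -47312.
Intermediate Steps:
(z + s(77, 73)) - 25513 = (-21799 + 1/(73 + 77)) - 25513 = (-21799 + 1/150) - 25513 = -3269849/150 - 25513 = -7096799/150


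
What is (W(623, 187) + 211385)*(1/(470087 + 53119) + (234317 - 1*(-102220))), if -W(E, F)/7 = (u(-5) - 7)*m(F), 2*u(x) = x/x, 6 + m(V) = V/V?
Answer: 74360455582857245/1046412 ≈ 7.1062e+10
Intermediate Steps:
m(V) = -5 (m(V) = -6 + V/V = -6 + 1 = -5)
u(x) = ½ (u(x) = (x/x)/2 = (½)*1 = ½)
W(E, F) = -455/2 (W(E, F) = -7*(½ - 7)*(-5) = -(-91)*(-5)/2 = -7*65/2 = -455/2)
(W(623, 187) + 211385)*(1/(470087 + 53119) + (234317 - 1*(-102220))) = (-455/2 + 211385)*(1/(470087 + 53119) + (234317 - 1*(-102220))) = 422315*(1/523206 + (234317 + 102220))/2 = 422315*(1/523206 + 336537)/2 = (422315/2)*(176078177623/523206) = 74360455582857245/1046412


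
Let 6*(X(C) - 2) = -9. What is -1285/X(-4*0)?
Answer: -2570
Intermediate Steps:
X(C) = ½ (X(C) = 2 + (⅙)*(-9) = 2 - 3/2 = ½)
-1285/X(-4*0) = -1285/½ = -1285*2 = -2570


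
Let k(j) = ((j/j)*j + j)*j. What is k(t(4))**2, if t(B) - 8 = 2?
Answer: 40000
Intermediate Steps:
t(B) = 10 (t(B) = 8 + 2 = 10)
k(j) = 2*j**2 (k(j) = (1*j + j)*j = (j + j)*j = (2*j)*j = 2*j**2)
k(t(4))**2 = (2*10**2)**2 = (2*100)**2 = 200**2 = 40000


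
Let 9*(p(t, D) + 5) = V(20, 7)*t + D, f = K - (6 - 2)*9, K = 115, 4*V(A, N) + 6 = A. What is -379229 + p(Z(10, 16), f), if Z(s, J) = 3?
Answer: -6826033/18 ≈ -3.7922e+5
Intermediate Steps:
V(A, N) = -3/2 + A/4
f = 79 (f = 115 - (6 - 2)*9 = 115 - 4*9 = 115 - 1*36 = 115 - 36 = 79)
p(t, D) = -5 + D/9 + 7*t/18 (p(t, D) = -5 + ((-3/2 + (1/4)*20)*t + D)/9 = -5 + ((-3/2 + 5)*t + D)/9 = -5 + (7*t/2 + D)/9 = -5 + (D + 7*t/2)/9 = -5 + (D/9 + 7*t/18) = -5 + D/9 + 7*t/18)
-379229 + p(Z(10, 16), f) = -379229 + (-5 + (1/9)*79 + (7/18)*3) = -379229 + (-5 + 79/9 + 7/6) = -379229 + 89/18 = -6826033/18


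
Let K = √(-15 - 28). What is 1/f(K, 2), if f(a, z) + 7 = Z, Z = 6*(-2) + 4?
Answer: -1/15 ≈ -0.066667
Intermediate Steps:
K = I*√43 (K = √(-43) = I*√43 ≈ 6.5574*I)
Z = -8 (Z = -12 + 4 = -8)
f(a, z) = -15 (f(a, z) = -7 - 8 = -15)
1/f(K, 2) = 1/(-15) = -1/15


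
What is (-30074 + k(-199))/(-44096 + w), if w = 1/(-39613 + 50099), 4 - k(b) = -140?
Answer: 62769196/92478131 ≈ 0.67875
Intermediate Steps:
k(b) = 144 (k(b) = 4 - 1*(-140) = 4 + 140 = 144)
w = 1/10486 ≈ 9.5365e-5
(-30074 + k(-199))/(-44096 + w) = (-30074 + 144)/(-44096 + 1/10486) = -29930/(-462390655/10486) = -29930*(-10486/462390655) = 62769196/92478131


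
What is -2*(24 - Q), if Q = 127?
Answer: 206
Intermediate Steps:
-2*(24 - Q) = -2*(24 - 1*127) = -2*(24 - 127) = -2*(-103) = 206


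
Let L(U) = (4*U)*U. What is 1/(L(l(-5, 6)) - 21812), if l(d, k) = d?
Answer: -1/21712 ≈ -4.6057e-5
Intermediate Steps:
L(U) = 4*U**2
1/(L(l(-5, 6)) - 21812) = 1/(4*(-5)**2 - 21812) = 1/(4*25 - 21812) = 1/(100 - 21812) = 1/(-21712) = -1/21712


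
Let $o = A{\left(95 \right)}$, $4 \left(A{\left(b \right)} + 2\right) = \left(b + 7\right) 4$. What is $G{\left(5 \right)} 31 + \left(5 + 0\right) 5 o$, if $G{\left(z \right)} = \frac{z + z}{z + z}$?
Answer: $2531$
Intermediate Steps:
$G{\left(z \right)} = 1$ ($G{\left(z \right)} = \frac{2 z}{2 z} = 2 z \frac{1}{2 z} = 1$)
$A{\left(b \right)} = 5 + b$ ($A{\left(b \right)} = -2 + \frac{\left(b + 7\right) 4}{4} = -2 + \frac{\left(7 + b\right) 4}{4} = -2 + \frac{28 + 4 b}{4} = -2 + \left(7 + b\right) = 5 + b$)
$o = 100$ ($o = 5 + 95 = 100$)
$G{\left(5 \right)} 31 + \left(5 + 0\right) 5 o = 1 \cdot 31 + \left(5 + 0\right) 5 \cdot 100 = 31 + 5 \cdot 5 \cdot 100 = 31 + 25 \cdot 100 = 31 + 2500 = 2531$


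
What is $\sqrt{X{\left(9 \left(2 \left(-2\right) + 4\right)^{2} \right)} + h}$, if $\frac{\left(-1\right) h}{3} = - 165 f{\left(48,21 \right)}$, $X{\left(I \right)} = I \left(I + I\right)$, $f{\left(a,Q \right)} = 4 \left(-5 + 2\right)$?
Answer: $6 i \sqrt{165} \approx 77.071 i$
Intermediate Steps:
$f{\left(a,Q \right)} = -12$ ($f{\left(a,Q \right)} = 4 \left(-3\right) = -12$)
$X{\left(I \right)} = 2 I^{2}$ ($X{\left(I \right)} = I 2 I = 2 I^{2}$)
$h = -5940$ ($h = - 3 \left(\left(-165\right) \left(-12\right)\right) = \left(-3\right) 1980 = -5940$)
$\sqrt{X{\left(9 \left(2 \left(-2\right) + 4\right)^{2} \right)} + h} = \sqrt{2 \left(9 \left(2 \left(-2\right) + 4\right)^{2}\right)^{2} - 5940} = \sqrt{2 \left(9 \left(-4 + 4\right)^{2}\right)^{2} - 5940} = \sqrt{2 \left(9 \cdot 0^{2}\right)^{2} - 5940} = \sqrt{2 \left(9 \cdot 0\right)^{2} - 5940} = \sqrt{2 \cdot 0^{2} - 5940} = \sqrt{2 \cdot 0 - 5940} = \sqrt{0 - 5940} = \sqrt{-5940} = 6 i \sqrt{165}$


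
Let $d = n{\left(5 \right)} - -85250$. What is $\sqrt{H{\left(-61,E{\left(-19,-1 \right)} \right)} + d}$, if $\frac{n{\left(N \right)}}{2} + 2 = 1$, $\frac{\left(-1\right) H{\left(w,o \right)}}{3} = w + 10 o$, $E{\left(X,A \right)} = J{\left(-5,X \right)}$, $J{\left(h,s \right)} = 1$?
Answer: $3 \sqrt{9489} \approx 292.23$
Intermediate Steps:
$E{\left(X,A \right)} = 1$
$H{\left(w,o \right)} = - 30 o - 3 w$ ($H{\left(w,o \right)} = - 3 \left(w + 10 o\right) = - 30 o - 3 w$)
$n{\left(N \right)} = -2$ ($n{\left(N \right)} = -4 + 2 \cdot 1 = -4 + 2 = -2$)
$d = 85248$ ($d = -2 - -85250 = -2 + 85250 = 85248$)
$\sqrt{H{\left(-61,E{\left(-19,-1 \right)} \right)} + d} = \sqrt{\left(\left(-30\right) 1 - -183\right) + 85248} = \sqrt{\left(-30 + 183\right) + 85248} = \sqrt{153 + 85248} = \sqrt{85401} = 3 \sqrt{9489}$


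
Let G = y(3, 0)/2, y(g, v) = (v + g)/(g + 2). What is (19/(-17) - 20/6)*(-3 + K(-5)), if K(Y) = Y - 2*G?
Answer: 9761/255 ≈ 38.278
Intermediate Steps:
y(g, v) = (g + v)/(2 + g)
G = 3/10 (G = ((3 + 0)/(2 + 3))/2 = (3/5)*(½) = ((⅕)*3)*(½) = (⅗)*(½) = 3/10 ≈ 0.30000)
K(Y) = -⅗ + Y (K(Y) = Y - 2*3/10 = Y - ⅗ = -⅗ + Y)
(19/(-17) - 20/6)*(-3 + K(-5)) = (19/(-17) - 20/6)*(-3 + (-⅗ - 5)) = (19*(-1/17) - 20*⅙)*(-3 - 28/5) = (-19/17 - 10/3)*(-43/5) = -227/51*(-43/5) = 9761/255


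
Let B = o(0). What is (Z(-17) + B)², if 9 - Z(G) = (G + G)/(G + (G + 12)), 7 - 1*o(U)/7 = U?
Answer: 385641/121 ≈ 3187.1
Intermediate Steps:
o(U) = 49 - 7*U
B = 49 (B = 49 - 7*0 = 49 + 0 = 49)
Z(G) = 9 - 2*G/(12 + 2*G) (Z(G) = 9 - (G + G)/(G + (G + 12)) = 9 - 2*G/(G + (12 + G)) = 9 - 2*G/(12 + 2*G))
(Z(-17) + B)² = (2*(27 + 4*(-17))/(6 - 17) + 49)² = (2*(27 - 68)/(-11) + 49)² = (2*(-1/11)*(-41) + 49)² = (82/11 + 49)² = (621/11)² = 385641/121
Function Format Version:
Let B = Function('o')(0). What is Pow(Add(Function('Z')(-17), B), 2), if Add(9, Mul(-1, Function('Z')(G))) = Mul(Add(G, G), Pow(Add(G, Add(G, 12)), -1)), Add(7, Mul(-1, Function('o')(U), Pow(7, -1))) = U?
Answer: Rational(385641, 121) ≈ 3187.1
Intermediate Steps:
Function('o')(U) = Add(49, Mul(-7, U))
B = 49 (B = Add(49, Mul(-7, 0)) = Add(49, 0) = 49)
Function('Z')(G) = Add(9, Mul(-2, G, Pow(Add(12, Mul(2, G)), -1))) (Function('Z')(G) = Add(9, Mul(-1, Mul(Add(G, G), Pow(Add(G, Add(G, 12)), -1)))) = Add(9, Mul(-1, Mul(Mul(2, G), Pow(Add(G, Add(12, G)), -1)))) = Add(9, Mul(-1, Mul(Mul(2, G), Pow(Add(12, Mul(2, G)), -1)))) = Add(9, Mul(-1, Mul(2, G, Pow(Add(12, Mul(2, G)), -1)))) = Add(9, Mul(-2, G, Pow(Add(12, Mul(2, G)), -1))))
Pow(Add(Function('Z')(-17), B), 2) = Pow(Add(Mul(2, Pow(Add(6, -17), -1), Add(27, Mul(4, -17))), 49), 2) = Pow(Add(Mul(2, Pow(-11, -1), Add(27, -68)), 49), 2) = Pow(Add(Mul(2, Rational(-1, 11), -41), 49), 2) = Pow(Add(Rational(82, 11), 49), 2) = Pow(Rational(621, 11), 2) = Rational(385641, 121)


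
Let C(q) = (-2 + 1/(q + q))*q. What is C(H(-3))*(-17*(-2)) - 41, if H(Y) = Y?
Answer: 180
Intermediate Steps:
C(q) = q*(-2 + 1/(2*q)) (C(q) = (-2 + 1/(2*q))*q = q*(-2 + 1/(2*q)))
C(H(-3))*(-17*(-2)) - 41 = (½ - 2*(-3))*(-17*(-2)) - 41 = (½ + 6)*34 - 41 = (13/2)*34 - 41 = 221 - 41 = 180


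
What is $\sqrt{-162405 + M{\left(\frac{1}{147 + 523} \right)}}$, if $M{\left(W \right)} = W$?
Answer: $\frac{i \sqrt{72903603830}}{670} \approx 403.0 i$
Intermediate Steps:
$\sqrt{-162405 + M{\left(\frac{1}{147 + 523} \right)}} = \sqrt{-162405 + \frac{1}{147 + 523}} = \sqrt{-162405 + \frac{1}{670}} = \sqrt{- \frac{108811349}{670}} = \frac{i \sqrt{72903603830}}{670}$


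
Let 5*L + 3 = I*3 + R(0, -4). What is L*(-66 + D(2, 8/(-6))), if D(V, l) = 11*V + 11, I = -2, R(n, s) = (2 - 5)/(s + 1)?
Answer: 264/5 ≈ 52.800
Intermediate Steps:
R(n, s) = -3/(1 + s)
D(V, l) = 11 + 11*V
L = -8/5 (L = -3/5 + (-2*3 - 3/(1 - 4))/5 = -3/5 + (-6 - 3/(-3))/5 = -3/5 + (-6 - 3*(-1/3))/5 = -3/5 + (-6 + 1)/5 = -3/5 + (1/5)*(-5) = -3/5 - 1 = -8/5 ≈ -1.6000)
L*(-66 + D(2, 8/(-6))) = -8*(-66 + (11 + 11*2))/5 = -8*(-66 + (11 + 22))/5 = -8*(-66 + 33)/5 = -8/5*(-33) = 264/5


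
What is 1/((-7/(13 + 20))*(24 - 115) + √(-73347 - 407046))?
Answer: 21021/523553746 - 3267*I*√53377/523553746 ≈ 4.0151e-5 - 0.0014417*I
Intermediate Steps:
1/((-7/(13 + 20))*(24 - 115) + √(-73347 - 407046)) = 1/(-7/33*(-91) + √(-480393)) = 1/(-7*1/33*(-91) + 3*I*√53377) = 1/(-7/33*(-91) + 3*I*√53377) = 1/(637/33 + 3*I*√53377)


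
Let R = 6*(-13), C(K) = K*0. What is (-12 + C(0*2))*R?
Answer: 936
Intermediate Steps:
C(K) = 0
R = -78
(-12 + C(0*2))*R = (-12 + 0)*(-78) = -12*(-78) = 936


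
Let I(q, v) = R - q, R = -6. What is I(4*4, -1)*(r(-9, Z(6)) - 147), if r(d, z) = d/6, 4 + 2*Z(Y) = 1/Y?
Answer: 3267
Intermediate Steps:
Z(Y) = -2 + 1/(2*Y)
r(d, z) = d/6 (r(d, z) = d*(1/6) = d/6)
I(q, v) = -6 - q
I(4*4, -1)*(r(-9, Z(6)) - 147) = (-6 - 4*4)*((1/6)*(-9) - 147) = (-6 - 1*16)*(-3/2 - 147) = (-6 - 16)*(-297/2) = -22*(-297/2) = 3267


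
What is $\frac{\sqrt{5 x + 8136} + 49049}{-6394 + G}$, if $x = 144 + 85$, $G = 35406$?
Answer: $\frac{49049}{29012} + \frac{\sqrt{9281}}{29012} \approx 1.694$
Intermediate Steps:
$x = 229$
$\frac{\sqrt{5 x + 8136} + 49049}{-6394 + G} = \frac{\sqrt{5 \cdot 229 + 8136} + 49049}{-6394 + 35406} = \frac{\sqrt{1145 + 8136} + 49049}{29012} = \left(\sqrt{9281} + 49049\right) \frac{1}{29012} = \left(49049 + \sqrt{9281}\right) \frac{1}{29012} = \frac{49049}{29012} + \frac{\sqrt{9281}}{29012}$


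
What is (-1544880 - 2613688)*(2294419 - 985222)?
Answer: -5444384749896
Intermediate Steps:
(-1544880 - 2613688)*(2294419 - 985222) = -4158568*1309197 = -5444384749896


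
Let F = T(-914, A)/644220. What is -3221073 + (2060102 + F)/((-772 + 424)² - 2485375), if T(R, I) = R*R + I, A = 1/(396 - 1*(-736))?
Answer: -5553650820710293828673/1724161271217840 ≈ -3.2211e+6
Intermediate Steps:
A = 1/1132 (A = 1/(396 + 736) = 1/1132 ≈ 0.00088339)
T(R, I) = I + R² (T(R, I) = R² + I = I + R²)
F = 945668273/729257040 (F = (1/1132 + (-914)²)/644220 = (1/1132 + 835396)*(1/644220) = (945668273/1132)*(1/644220) = 945668273/729257040 ≈ 1.2968)
-3221073 + (2060102 + F)/((-772 + 424)² - 2485375) = -3221073 + (2060102 + 945668273/729257040)/((-772 + 424)² - 2485375) = -3221073 + 1502344832286353/(729257040*((-348)² - 2485375)) = -3221073 + 1502344832286353/(729257040*(121104 - 2485375)) = -3221073 + (1502344832286353/729257040)/(-2364271) = -3221073 + (1502344832286353/729257040)*(-1/2364271) = -3221073 - 1502344832286353/1724161271217840 = -5553650820710293828673/1724161271217840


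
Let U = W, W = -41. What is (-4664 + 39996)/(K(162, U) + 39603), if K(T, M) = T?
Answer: 3212/3615 ≈ 0.88852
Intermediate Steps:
U = -41
(-4664 + 39996)/(K(162, U) + 39603) = (-4664 + 39996)/(162 + 39603) = 35332/39765 = 35332*(1/39765) = 3212/3615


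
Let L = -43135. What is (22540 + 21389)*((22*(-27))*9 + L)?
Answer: -2129721849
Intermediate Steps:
(22540 + 21389)*((22*(-27))*9 + L) = (22540 + 21389)*((22*(-27))*9 - 43135) = 43929*(-594*9 - 43135) = 43929*(-5346 - 43135) = 43929*(-48481) = -2129721849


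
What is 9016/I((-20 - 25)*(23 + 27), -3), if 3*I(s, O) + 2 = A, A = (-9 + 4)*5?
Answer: -9016/9 ≈ -1001.8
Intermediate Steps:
A = -25 (A = -5*5 = -25)
I(s, O) = -9 (I(s, O) = -2/3 + (1/3)*(-25) = -2/3 - 25/3 = -9)
9016/I((-20 - 25)*(23 + 27), -3) = 9016/(-9) = 9016*(-1/9) = -9016/9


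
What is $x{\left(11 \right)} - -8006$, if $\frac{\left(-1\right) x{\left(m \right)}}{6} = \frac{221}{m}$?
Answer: $\frac{86740}{11} \approx 7885.5$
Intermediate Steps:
$x{\left(m \right)} = - \frac{1326}{m}$ ($x{\left(m \right)} = - 6 \frac{221}{m} = - \frac{1326}{m}$)
$x{\left(11 \right)} - -8006 = - \frac{1326}{11} - -8006 = \left(-1326\right) \frac{1}{11} + 8006 = - \frac{1326}{11} + 8006 = \frac{86740}{11}$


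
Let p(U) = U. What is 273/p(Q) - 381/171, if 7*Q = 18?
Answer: 11849/114 ≈ 103.94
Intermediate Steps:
Q = 18/7 (Q = (⅐)*18 = 18/7 ≈ 2.5714)
273/p(Q) - 381/171 = 273/(18/7) - 381/171 = 273*(7/18) - 381*1/171 = 637/6 - 127/57 = 11849/114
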